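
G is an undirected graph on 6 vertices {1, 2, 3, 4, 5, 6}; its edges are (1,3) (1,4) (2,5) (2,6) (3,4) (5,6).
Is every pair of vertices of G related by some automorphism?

G has two connected components, {2, 5, 6} and {1, 3, 4}; each is 2-regular, so G = C_3 ⊔ C_3. Aut of a disjoint union of two copies of C_3 is the wreath product D_3 ≀ Z_2, of order 2·6² = 72. Under this action every vertex can be carried to every other, so G is vertex-transitive.

Yes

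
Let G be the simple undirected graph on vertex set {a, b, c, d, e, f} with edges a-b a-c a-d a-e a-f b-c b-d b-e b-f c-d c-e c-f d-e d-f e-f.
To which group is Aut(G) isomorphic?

the symmetric group on 6 letters

Every vertex has degree 5, so G is the complete graph K_6. Every bijection on the vertex set is an automorphism of K_6; hence Aut(K_6) ≅ S_6, order 720.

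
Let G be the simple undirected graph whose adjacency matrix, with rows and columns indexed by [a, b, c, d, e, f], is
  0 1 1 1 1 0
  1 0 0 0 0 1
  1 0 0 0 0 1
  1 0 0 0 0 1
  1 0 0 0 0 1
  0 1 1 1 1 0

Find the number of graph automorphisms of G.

The vertices split by degree into {a, f} (degree 4) and {b, c, d, e} (degree 2); every edge runs between the two parts, so G is the complete bipartite graph K_{2,4}. The parts have unequal sizes, so no automorphism swaps them; each part is permuted independently, giving S_4 × S_2 of order 4!·2! = 48.

48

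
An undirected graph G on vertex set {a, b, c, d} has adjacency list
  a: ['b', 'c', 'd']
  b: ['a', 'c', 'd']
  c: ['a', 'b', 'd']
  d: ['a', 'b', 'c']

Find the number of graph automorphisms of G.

All 4 vertices are pairwise adjacent: G = K_4. Every bijection on the vertex set is an automorphism of K_4; hence Aut(K_4) ≅ S_4, order 24.

24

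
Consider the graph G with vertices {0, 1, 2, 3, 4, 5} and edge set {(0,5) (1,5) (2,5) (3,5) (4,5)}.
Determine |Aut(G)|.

Vertex 5 has degree 5 and every other vertex has degree 1, so G is the star K_{1,5} with centre 5. The 5 leaves are pairwise interchangeable while the centre is fixed, giving Aut(G) = S_5.

120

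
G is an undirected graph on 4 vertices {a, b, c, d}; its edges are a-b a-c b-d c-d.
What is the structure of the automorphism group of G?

S_2 ≀ Z_2

G is 2-regular and bipartite with parts {b, c} and {a, d} (each part is independent and every cross-pair is an edge), so G = K_{2,2}. Aut(K_{2,2}) is the wreath product S_2 ≀ Z_2: permute within each part, then optionally swap the parts; |Aut| = 2·(2!)² = 8.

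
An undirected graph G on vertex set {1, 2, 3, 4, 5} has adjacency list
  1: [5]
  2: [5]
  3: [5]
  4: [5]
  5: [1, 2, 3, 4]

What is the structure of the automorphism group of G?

S_4

Vertex 5 has degree 4 and every other vertex has degree 1, so G is the star K_{1,4} with centre 5. The 4 leaves are pairwise interchangeable while the centre is fixed, giving Aut(G) = S_4.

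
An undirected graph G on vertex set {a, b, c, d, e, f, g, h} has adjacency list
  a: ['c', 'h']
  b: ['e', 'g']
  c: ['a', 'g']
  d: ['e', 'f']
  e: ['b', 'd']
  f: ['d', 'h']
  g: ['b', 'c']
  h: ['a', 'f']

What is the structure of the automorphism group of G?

the dihedral group of order 16

Every vertex has degree 2 and the graph is connected, so G is the 8-cycle C_8. C_8 has 8 rotations and 8 reflections, so Aut(C_8) ≅ D_8 of order 16.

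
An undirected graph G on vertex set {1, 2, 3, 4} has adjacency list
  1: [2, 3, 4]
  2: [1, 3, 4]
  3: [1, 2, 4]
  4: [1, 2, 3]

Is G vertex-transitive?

Yes

Every vertex has degree 3, so G is the complete graph K_4. Every bijection on the vertex set is an automorphism of K_4; hence Aut(K_4) ≅ S_4, order 24. Under this action every vertex can be carried to every other, so G is vertex-transitive.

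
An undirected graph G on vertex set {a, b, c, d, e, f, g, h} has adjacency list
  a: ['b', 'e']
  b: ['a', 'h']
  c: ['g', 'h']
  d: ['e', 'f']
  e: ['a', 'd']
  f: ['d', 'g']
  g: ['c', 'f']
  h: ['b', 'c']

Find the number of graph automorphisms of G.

Every vertex has degree 2 and the graph is connected, so G is the 8-cycle C_8. C_8 has 8 rotations and 8 reflections, so Aut(C_8) ≅ D_8 of order 16.

16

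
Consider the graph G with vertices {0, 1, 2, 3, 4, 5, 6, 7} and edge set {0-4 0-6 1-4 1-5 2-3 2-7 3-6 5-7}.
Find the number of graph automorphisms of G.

16

Every vertex has degree 2 and the graph is connected, so G is the 8-cycle C_8. The automorphisms of the 8-cycle are exactly the symmetries of a regular 8-gon: the dihedral group D_8, |D_8| = 16.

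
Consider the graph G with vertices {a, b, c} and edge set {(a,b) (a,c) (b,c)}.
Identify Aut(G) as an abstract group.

S_3

All 3 vertices are pairwise adjacent: G = K_3. Any permutation of the 3 vertices preserves K_3, so Aut(K_3) = S_3 of order 3! = 6.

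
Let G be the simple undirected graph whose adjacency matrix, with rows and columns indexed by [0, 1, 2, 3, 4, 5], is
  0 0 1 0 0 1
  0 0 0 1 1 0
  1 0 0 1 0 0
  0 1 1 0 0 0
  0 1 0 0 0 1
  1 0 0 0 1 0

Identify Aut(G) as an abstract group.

the dihedral group of order 12

G is 2-regular and connected on 6 vertices, i.e. the cycle C_6. The automorphisms of the 6-cycle are exactly the symmetries of a regular 6-gon: the dihedral group D_6, |D_6| = 12.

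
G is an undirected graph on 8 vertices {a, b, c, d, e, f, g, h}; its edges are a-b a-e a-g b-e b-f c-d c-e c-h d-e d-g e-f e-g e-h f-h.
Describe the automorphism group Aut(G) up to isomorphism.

the dihedral group of order 14

Vertex e is the unique vertex of degree 7; the remaining 7 vertices each have degree 3 and induce a cycle, so G is the wheel on 8 vertices with hub e. Every automorphism fixes the hub and acts on the rim 7-cycle, so Aut(G) ≅ Aut(C_7) = D_7 of order 14.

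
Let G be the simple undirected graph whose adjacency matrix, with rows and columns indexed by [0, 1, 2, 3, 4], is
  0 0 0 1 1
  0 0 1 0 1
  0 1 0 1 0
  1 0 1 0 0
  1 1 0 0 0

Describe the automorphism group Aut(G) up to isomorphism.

G is 2-regular and connected on 5 vertices, i.e. the cycle C_5. The automorphisms of the 5-cycle are exactly the symmetries of a regular 5-gon: the dihedral group D_5, |D_5| = 10.

the dihedral group of order 10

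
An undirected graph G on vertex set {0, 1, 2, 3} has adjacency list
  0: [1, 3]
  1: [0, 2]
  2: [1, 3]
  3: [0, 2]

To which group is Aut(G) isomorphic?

G is 2-regular and bipartite on 2^2 = 4 vertices with girth 4; it is the hypercube graph Q_2. Aut(Q_2) consists of the signed permutations of the 2 coordinate axes: 2! permutations times 2^2 sign flips, so |Aut| = 2^2·2! = 8.

Z_2^2 ⋊ S_2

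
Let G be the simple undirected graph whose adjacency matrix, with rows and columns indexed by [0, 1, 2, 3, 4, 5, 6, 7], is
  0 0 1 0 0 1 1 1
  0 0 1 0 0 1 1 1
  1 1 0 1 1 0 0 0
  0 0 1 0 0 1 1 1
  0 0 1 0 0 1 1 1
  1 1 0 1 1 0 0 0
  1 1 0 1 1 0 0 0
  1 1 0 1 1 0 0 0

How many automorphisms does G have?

G is 4-regular and bipartite with parts {0, 1, 3, 4} and {2, 5, 6, 7} (each part is independent and every cross-pair is an edge), so G = K_{4,4}. Aut(K_{4,4}) is the wreath product S_4 ≀ Z_2: permute within each part, then optionally swap the parts; |Aut| = 2·(4!)² = 1152.

1152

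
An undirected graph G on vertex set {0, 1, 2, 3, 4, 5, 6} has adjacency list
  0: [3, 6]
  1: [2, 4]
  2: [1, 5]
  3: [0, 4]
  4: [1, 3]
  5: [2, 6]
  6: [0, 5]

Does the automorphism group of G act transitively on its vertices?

G is 2-regular and connected on 7 vertices, i.e. the cycle C_7. C_7 has 7 rotations and 7 reflections, so Aut(C_7) ≅ D_7 of order 14. Under this action every vertex can be carried to every other, so G is vertex-transitive.

Yes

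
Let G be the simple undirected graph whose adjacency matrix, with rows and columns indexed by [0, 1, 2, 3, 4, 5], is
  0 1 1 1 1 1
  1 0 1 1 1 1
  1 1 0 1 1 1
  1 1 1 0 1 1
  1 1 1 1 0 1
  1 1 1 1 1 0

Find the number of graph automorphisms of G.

720

All 6 vertices are pairwise adjacent: G = K_6. Any permutation of the 6 vertices preserves K_6, so Aut(K_6) = S_6 of order 6! = 720.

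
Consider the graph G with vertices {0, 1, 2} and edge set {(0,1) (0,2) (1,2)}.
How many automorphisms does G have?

Every vertex has degree 2, so G is the complete graph K_3. Any permutation of the 3 vertices preserves K_3, so Aut(K_3) = S_3 of order 3! = 6.

6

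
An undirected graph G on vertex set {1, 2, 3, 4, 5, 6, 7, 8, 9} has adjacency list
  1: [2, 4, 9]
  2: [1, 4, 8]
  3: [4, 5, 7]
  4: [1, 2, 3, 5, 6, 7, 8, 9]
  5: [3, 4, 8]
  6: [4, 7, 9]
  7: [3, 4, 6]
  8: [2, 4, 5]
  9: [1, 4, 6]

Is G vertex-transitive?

No

Vertex 4 is the only vertex of degree 8, so every automorphism fixes it; G is not vertex-transitive.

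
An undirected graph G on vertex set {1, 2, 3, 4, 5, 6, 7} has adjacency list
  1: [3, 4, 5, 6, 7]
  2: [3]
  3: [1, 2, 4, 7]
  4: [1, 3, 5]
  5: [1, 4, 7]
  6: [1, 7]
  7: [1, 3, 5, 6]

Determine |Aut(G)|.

1

The degree sequence is [5, 1, 4, 3, 3, 2, 4]. Checking the degree-preserving permutations of the vertex set shows that none except the identity preserves every edge, so Aut(G) is trivial.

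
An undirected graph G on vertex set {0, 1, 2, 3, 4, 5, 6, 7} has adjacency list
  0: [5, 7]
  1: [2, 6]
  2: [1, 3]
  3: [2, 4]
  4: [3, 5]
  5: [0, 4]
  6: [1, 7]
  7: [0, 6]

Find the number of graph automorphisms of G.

G is 2-regular and connected on 8 vertices, i.e. the cycle C_8. C_8 has 8 rotations and 8 reflections, so Aut(C_8) ≅ D_8 of order 16.

16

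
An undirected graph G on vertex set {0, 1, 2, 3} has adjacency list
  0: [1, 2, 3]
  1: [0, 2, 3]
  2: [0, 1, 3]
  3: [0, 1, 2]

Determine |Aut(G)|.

Every vertex has degree 3, so G is the complete graph K_4. Any permutation of the 4 vertices preserves K_4, so Aut(K_4) = S_4 of order 4! = 24.

24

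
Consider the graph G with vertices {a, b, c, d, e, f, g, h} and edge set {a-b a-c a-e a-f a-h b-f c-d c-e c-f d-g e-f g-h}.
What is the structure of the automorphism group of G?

the trivial group

The degree sequence is [5, 2, 4, 2, 3, 4, 2, 2]. Checking the degree-preserving permutations of the vertex set shows that none except the identity preserves every edge, so Aut(G) is trivial.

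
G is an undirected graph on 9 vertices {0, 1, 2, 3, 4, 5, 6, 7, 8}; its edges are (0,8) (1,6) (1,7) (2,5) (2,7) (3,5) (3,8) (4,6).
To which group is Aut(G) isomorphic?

Z_2

The degree sequence is [1, 2, 2, 2, 1, 2, 2, 2, 2]; the two degree-1 vertices 0 and 4 are the ends of a path, so G = P_9. A path has exactly one nontrivial symmetry — reversal — giving Aut(G) of order 2.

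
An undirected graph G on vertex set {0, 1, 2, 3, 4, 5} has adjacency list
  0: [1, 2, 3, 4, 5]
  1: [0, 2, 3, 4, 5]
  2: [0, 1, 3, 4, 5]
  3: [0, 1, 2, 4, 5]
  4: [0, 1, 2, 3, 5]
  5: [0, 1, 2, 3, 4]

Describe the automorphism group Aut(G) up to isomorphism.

S_6

All 6 vertices are pairwise adjacent: G = K_6. Any permutation of the 6 vertices preserves K_6, so Aut(K_6) = S_6 of order 6! = 720.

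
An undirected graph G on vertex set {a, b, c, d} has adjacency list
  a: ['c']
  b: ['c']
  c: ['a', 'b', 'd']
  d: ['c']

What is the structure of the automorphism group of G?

the symmetric group on 3 letters

Vertex c has degree 3 and every other vertex has degree 1, so G is the star K_{1,3} with centre c. Any automorphism fixes the centre and permutes the 3 leaves freely, so Aut(G) ≅ S_3 of order 3! = 6.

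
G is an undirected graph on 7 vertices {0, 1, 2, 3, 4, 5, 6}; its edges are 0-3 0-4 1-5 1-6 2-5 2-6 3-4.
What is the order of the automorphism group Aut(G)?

G has two connected components, {1, 2, 5, 6} and {0, 3, 4}; each is 2-regular, so G = C_4 ⊔ C_3. The components are non-isomorphic (different sizes), so Aut(G) = Aut(C_3) × Aut(C_4) = D_3 × D_4 of order 6·8 = 48.

48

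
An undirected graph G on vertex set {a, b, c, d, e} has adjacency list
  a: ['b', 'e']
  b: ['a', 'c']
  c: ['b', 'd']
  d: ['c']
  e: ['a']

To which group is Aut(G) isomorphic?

C_2

The degree sequence is [2, 2, 2, 1, 1]; the two degree-1 vertices d and e are the ends of a path, so G = P_5. The only nontrivial automorphism of a path is the end-to-end reflection, so Aut(G) ≅ Z_2.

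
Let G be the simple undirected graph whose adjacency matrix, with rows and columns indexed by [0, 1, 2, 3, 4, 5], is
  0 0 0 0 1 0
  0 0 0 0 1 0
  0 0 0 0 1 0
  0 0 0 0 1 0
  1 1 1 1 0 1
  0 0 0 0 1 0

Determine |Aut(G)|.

120

Vertex 4 has degree 5 and every other vertex has degree 1, so G is the star K_{1,5} with centre 4. Any automorphism fixes the centre and permutes the 5 leaves freely, so Aut(G) ≅ S_5 of order 5! = 120.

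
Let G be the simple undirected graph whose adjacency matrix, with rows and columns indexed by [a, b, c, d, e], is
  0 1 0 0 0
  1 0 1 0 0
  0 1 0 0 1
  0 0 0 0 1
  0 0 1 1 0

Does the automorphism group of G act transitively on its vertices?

No

Automorphisms preserve degree, but G has vertices of degree 1 and vertices of degree 2; no automorphism maps one to the other, so G is not vertex-transitive.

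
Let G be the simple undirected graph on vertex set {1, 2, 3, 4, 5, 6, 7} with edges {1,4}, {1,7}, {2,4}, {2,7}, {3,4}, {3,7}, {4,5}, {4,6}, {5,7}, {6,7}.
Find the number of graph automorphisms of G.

The vertices split by degree into {4, 7} (degree 5) and {1, 2, 3, 5, 6} (degree 2); every edge runs between the two parts, so G is the complete bipartite graph K_{2,5}. Automorphisms preserve the bipartition setwise (since the parts differ in size) and act as S_2 × S_5 within it; |Aut| = 240.

240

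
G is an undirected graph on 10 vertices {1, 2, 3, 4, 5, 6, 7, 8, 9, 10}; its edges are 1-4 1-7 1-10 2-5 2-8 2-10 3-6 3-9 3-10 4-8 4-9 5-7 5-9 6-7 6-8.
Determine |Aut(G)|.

G is 3-regular on 10 vertices with no triangles and no 4-cycles (girth 5): this is the Petersen graph. It is a classical fact that the Petersen graph has automorphism group S_5 (order 120), arising from its description as the Kneser graph K(5,2).

120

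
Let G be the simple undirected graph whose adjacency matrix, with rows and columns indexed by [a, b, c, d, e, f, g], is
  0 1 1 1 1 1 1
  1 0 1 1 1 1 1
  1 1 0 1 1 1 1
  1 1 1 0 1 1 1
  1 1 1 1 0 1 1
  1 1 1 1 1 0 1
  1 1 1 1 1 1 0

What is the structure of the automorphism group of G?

All 7 vertices are pairwise adjacent: G = K_7. Every bijection on the vertex set is an automorphism of K_7; hence Aut(K_7) ≅ S_7, order 5040.

the symmetric group on 7 letters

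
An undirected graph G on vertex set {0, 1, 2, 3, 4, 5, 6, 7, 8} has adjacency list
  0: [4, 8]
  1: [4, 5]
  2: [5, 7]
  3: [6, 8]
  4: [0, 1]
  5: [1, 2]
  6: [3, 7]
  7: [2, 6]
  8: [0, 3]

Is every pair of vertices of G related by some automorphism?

Yes

G is 2-regular and connected on 9 vertices, i.e. the cycle C_9. C_9 has 9 rotations and 9 reflections, so Aut(C_9) ≅ D_9 of order 18. Under this action every vertex can be carried to every other, so G is vertex-transitive.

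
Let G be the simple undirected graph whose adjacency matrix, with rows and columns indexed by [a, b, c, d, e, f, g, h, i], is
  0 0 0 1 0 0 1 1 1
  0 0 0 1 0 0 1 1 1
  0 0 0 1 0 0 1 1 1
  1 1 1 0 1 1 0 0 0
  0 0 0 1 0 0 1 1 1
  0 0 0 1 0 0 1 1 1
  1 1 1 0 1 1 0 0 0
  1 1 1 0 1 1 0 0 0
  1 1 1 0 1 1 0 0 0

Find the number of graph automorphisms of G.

2880

The vertices split by degree into {d, g, h, i} (degree 5) and {a, b, c, e, f} (degree 4); every edge runs between the two parts, so G is the complete bipartite graph K_{4,5}. Automorphisms preserve the bipartition setwise (since the parts differ in size) and act as S_4 × S_5 within it; |Aut| = 2880.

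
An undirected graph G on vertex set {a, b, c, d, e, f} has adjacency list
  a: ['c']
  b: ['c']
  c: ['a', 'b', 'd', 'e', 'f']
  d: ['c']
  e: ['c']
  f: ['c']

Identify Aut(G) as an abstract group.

Vertex c has degree 5 and every other vertex has degree 1, so G is the star K_{1,5} with centre c. Any automorphism fixes the centre and permutes the 5 leaves freely, so Aut(G) ≅ S_5 of order 5! = 120.

the symmetric group on 5 letters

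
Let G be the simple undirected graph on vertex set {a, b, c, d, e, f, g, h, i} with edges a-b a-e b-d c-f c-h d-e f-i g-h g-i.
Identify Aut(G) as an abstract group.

D_4 × D_5

G has two connected components, {c, f, g, h, i} and {a, b, d, e}; each is 2-regular, so G = C_5 ⊔ C_4. No automorphism exchanges components of different sizes, hence Aut(G) is the direct product D_4 × D_5, order 80.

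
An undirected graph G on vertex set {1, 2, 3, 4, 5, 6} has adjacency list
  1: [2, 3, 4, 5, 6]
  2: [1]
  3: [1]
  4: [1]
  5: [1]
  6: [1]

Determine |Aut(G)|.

120

Vertex 1 has degree 5 and every other vertex has degree 1, so G is the star K_{1,5} with centre 1. Any automorphism fixes the centre and permutes the 5 leaves freely, so Aut(G) ≅ S_5 of order 5! = 120.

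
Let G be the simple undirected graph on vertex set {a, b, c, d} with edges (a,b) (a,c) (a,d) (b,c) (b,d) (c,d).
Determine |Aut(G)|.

All 4 vertices are pairwise adjacent: G = K_4. Any permutation of the 4 vertices preserves K_4, so Aut(K_4) = S_4 of order 4! = 24.

24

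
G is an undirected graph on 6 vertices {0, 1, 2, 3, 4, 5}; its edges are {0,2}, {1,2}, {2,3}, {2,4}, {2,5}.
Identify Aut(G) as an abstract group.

Vertex 2 has degree 5 and every other vertex has degree 1, so G is the star K_{1,5} with centre 2. The 5 leaves are pairwise interchangeable while the centre is fixed, giving Aut(G) = S_5.

the symmetric group on 5 letters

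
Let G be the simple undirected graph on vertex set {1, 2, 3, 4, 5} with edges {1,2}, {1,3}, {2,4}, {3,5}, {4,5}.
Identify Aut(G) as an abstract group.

Every vertex has degree 2 and the graph is connected, so G is the 5-cycle C_5. C_5 has 5 rotations and 5 reflections, so Aut(C_5) ≅ D_5 of order 10.

D_5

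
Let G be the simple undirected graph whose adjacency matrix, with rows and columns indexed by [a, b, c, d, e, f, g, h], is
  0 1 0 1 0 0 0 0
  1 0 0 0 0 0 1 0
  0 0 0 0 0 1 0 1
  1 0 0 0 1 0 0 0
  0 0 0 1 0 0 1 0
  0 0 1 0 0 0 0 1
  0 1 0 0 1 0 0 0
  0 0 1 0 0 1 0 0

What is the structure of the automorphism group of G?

D_3 × D_5

G has two connected components, {a, b, d, e, g} and {c, f, h}; each is 2-regular, so G = C_5 ⊔ C_3. The components are non-isomorphic (different sizes), so Aut(G) = Aut(C_3) × Aut(C_5) = D_3 × D_5 of order 6·10 = 60.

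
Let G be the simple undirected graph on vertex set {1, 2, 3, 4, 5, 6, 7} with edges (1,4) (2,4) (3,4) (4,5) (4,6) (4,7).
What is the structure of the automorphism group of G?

the symmetric group on 6 letters

Vertex 4 has degree 6 and every other vertex has degree 1, so G is the star K_{1,6} with centre 4. The 6 leaves are pairwise interchangeable while the centre is fixed, giving Aut(G) = S_6.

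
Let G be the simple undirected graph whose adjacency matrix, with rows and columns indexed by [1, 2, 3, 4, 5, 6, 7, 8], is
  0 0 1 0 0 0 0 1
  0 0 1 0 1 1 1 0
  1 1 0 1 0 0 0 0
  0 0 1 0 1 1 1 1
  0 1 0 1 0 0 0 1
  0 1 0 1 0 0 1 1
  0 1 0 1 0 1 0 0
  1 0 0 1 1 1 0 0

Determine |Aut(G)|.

1

The degree sequence is [2, 4, 3, 5, 3, 4, 3, 4]. Checking the degree-preserving permutations of the vertex set shows that none except the identity preserves every edge, so Aut(G) is trivial.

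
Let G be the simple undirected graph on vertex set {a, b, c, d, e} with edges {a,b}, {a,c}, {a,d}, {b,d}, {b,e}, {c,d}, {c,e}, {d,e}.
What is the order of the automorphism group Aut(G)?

8

Vertex d is the unique vertex of degree 4; the remaining 4 vertices each have degree 3 and induce a cycle, so G is the wheel on 5 vertices with hub d. With the hub fixed, the remaining symmetry is that of the rim cycle C_4, giving the dihedral group D_4.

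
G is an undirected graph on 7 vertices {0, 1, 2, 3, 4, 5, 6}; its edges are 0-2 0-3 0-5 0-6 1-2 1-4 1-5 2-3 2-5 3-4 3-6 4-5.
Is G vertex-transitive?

No

Vertex 6 is the only vertex of degree 2, so every automorphism fixes it; G is not vertex-transitive.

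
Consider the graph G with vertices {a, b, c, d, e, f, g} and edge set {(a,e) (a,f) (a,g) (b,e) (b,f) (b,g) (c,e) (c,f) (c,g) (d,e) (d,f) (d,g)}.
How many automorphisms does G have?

144

The vertices split by degree into {e, f, g} (degree 4) and {a, b, c, d} (degree 3); every edge runs between the two parts, so G is the complete bipartite graph K_{3,4}. The parts have unequal sizes, so no automorphism swaps them; each part is permuted independently, giving S_4 × S_3 of order 4!·3! = 144.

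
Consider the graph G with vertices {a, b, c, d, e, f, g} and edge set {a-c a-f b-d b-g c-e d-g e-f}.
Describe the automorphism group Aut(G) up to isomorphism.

D_3 × D_4

G has two connected components, {a, c, e, f} and {b, d, g}; each is 2-regular, so G = C_4 ⊔ C_3. No automorphism exchanges components of different sizes, hence Aut(G) is the direct product D_3 × D_4, order 48.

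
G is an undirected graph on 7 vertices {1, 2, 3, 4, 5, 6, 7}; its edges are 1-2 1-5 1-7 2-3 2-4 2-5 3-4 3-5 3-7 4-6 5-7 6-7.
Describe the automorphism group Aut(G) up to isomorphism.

The degree sequence is [3, 4, 4, 3, 4, 2, 4]. Checking the degree-preserving permutations of the vertex set shows that none except the identity preserves every edge, so Aut(G) is trivial.

1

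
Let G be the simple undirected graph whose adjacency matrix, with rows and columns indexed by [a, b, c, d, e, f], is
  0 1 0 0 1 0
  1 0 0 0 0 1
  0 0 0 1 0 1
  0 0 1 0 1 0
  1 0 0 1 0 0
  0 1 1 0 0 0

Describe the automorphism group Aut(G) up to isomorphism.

the dihedral group of order 12

G is 2-regular and connected on 6 vertices, i.e. the cycle C_6. The automorphisms of the 6-cycle are exactly the symmetries of a regular 6-gon: the dihedral group D_6, |D_6| = 12.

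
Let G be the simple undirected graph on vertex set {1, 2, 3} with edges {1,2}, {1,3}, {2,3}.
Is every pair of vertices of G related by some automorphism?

Every vertex has degree 2, so G is the complete graph K_3. Every bijection on the vertex set is an automorphism of K_3; hence Aut(K_3) ≅ S_3, order 6. This group acts transitively on the 3 vertices.

Yes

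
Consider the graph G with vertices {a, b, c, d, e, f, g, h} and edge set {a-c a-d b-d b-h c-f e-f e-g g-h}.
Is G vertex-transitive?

Yes

Every vertex has degree 2 and the graph is connected, so G is the 8-cycle C_8. C_8 has 8 rotations and 8 reflections, so Aut(C_8) ≅ D_8 of order 16. Under this action every vertex can be carried to every other, so G is vertex-transitive.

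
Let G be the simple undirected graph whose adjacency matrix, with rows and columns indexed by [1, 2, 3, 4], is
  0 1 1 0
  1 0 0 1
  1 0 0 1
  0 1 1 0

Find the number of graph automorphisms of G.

8

G is 2-regular and bipartite on 2^2 = 4 vertices with girth 4; it is the hypercube graph Q_2. Aut(Q_2) consists of the signed permutations of the 2 coordinate axes: 2! permutations times 2^2 sign flips, so |Aut| = 2^2·2! = 8.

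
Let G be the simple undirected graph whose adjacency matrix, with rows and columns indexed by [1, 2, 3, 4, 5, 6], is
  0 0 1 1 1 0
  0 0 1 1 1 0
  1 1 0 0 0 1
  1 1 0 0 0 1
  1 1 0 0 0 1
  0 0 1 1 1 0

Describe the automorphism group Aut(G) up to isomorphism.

S_3 ≀ Z_2

G is 3-regular and bipartite with parts {1, 2, 6} and {3, 4, 5} (each part is independent and every cross-pair is an edge), so G = K_{3,3}. Aut(K_{3,3}) is the wreath product S_3 ≀ Z_2: permute within each part, then optionally swap the parts; |Aut| = 2·(3!)² = 72.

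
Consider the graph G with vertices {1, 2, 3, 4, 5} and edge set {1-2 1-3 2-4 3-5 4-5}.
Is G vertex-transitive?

Yes

G is 2-regular and connected on 5 vertices, i.e. the cycle C_5. The automorphisms of the 5-cycle are exactly the symmetries of a regular 5-gon: the dihedral group D_5, |D_5| = 10. Under this action every vertex can be carried to every other, so G is vertex-transitive.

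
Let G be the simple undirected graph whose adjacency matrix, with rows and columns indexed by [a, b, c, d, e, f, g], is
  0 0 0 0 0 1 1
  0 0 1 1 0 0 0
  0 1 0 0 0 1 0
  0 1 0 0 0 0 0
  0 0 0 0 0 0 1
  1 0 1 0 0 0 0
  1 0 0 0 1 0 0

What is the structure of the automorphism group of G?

C_2

The degree sequence is [2, 2, 2, 1, 1, 2, 2]; the two degree-1 vertices d and e are the ends of a path, so G = P_7. A path has exactly one nontrivial symmetry — reversal — giving Aut(G) of order 2.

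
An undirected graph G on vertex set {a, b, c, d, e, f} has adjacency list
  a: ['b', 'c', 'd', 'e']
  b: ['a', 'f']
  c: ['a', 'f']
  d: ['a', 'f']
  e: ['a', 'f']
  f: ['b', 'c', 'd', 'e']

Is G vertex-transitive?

No

Automorphisms preserve degree, but G has vertices of degree 2 and vertices of degree 4; no automorphism maps one to the other, so G is not vertex-transitive.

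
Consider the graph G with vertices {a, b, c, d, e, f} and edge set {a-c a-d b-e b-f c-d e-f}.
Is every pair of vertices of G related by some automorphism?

Yes

G has two connected components, {a, c, d} and {b, e, f}; each is 2-regular, so G = C_3 ⊔ C_3. With two isomorphic components, Aut(G) = Aut(C_3) ≀ S_2 = (D_3 × D_3) ⋊ Z_2: permute each cycle by D_3, then optionally swap the two cycles. Order 2·(2·3)² = 72. This group acts transitively on the 6 vertices.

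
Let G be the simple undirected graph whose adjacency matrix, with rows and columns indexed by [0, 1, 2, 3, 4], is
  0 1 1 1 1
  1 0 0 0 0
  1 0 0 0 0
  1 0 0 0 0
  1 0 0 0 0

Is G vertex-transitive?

No

Vertex 0 is the only vertex of degree 4, so every automorphism fixes it; G is not vertex-transitive.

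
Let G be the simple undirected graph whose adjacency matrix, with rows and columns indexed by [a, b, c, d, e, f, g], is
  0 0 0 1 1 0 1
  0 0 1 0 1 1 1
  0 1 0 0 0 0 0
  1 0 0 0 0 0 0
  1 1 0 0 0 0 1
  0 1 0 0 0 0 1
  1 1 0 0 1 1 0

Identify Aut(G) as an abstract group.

Degrees alone do not determine every vertex (e.g. a and e both have degree 3), but their neighbour-degree multisets differ: N(a) has degrees [1, 3, 4] while N(e) has degrees [3, 4, 4]. Repeating this refinement separates all vertices, so the only automorphism is the identity.

1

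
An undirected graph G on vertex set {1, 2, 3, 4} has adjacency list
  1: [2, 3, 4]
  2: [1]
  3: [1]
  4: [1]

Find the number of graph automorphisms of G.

Vertex 1 has degree 3 and every other vertex has degree 1, so G is the star K_{1,3} with centre 1. The 3 leaves are pairwise interchangeable while the centre is fixed, giving Aut(G) = S_3.

6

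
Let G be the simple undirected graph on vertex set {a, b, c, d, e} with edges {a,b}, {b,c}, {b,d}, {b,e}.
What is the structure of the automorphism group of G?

the symmetric group on 4 letters

Vertex b has degree 4 and every other vertex has degree 1, so G is the star K_{1,4} with centre b. The 4 leaves are pairwise interchangeable while the centre is fixed, giving Aut(G) = S_4.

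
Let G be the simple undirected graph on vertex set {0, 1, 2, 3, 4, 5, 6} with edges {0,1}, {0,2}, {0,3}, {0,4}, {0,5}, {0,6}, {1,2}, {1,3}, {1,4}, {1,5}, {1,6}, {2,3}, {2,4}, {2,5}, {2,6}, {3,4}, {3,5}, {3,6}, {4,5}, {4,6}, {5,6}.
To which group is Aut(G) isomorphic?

S_7

All 7 vertices are pairwise adjacent: G = K_7. Every bijection on the vertex set is an automorphism of K_7; hence Aut(K_7) ≅ S_7, order 5040.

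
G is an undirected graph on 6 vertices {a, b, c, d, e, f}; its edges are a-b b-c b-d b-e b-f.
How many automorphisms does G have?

Vertex b has degree 5 and every other vertex has degree 1, so G is the star K_{1,5} with centre b. Any automorphism fixes the centre and permutes the 5 leaves freely, so Aut(G) ≅ S_5 of order 5! = 120.

120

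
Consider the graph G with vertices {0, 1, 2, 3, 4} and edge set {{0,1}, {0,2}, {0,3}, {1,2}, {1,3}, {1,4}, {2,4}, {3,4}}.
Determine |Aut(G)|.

8

Vertex 1 is the unique vertex of degree 4; the remaining 4 vertices each have degree 3 and induce a cycle, so G is the wheel on 5 vertices with hub 1. Every automorphism fixes the hub and acts on the rim 4-cycle, so Aut(G) ≅ Aut(C_4) = D_4 of order 8.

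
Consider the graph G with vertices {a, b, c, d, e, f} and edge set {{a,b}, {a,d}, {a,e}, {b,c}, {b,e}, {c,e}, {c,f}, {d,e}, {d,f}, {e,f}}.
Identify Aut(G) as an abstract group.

Vertex e is the unique vertex of degree 5; the remaining 5 vertices each have degree 3 and induce a cycle, so G is the wheel on 6 vertices with hub e. With the hub fixed, the remaining symmetry is that of the rim cycle C_5, giving the dihedral group D_5.

the dihedral group of order 10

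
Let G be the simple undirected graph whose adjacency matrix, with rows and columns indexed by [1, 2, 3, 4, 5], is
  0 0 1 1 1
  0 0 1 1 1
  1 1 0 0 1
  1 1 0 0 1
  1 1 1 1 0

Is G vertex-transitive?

No

Vertex 5 is the only vertex of degree 4, so every automorphism fixes it; G is not vertex-transitive.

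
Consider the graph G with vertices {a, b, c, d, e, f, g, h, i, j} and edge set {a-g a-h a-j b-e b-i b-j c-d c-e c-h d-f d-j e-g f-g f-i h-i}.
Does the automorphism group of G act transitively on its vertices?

G is 3-regular on 10 vertices with no triangles and no 4-cycles (girth 5): this is the Petersen graph. It is a classical fact that the Petersen graph has automorphism group S_5 (order 120), arising from its description as the Kneser graph K(5,2). This group acts transitively on the 10 vertices.

Yes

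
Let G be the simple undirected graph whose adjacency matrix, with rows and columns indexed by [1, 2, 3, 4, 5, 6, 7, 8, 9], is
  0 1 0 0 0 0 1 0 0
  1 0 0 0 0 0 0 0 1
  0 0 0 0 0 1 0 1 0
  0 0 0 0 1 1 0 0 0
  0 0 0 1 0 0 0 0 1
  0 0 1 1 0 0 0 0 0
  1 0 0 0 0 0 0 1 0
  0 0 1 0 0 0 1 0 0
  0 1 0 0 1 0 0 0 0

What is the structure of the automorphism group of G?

Every vertex has degree 2 and the graph is connected, so G is the 9-cycle C_9. C_9 has 9 rotations and 9 reflections, so Aut(C_9) ≅ D_9 of order 18.

D_9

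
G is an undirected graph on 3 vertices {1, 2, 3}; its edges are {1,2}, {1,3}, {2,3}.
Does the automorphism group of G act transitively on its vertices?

Every vertex has degree 2, so G is the complete graph K_3. Any permutation of the 3 vertices preserves K_3, so Aut(K_3) = S_3 of order 3! = 6. Under this action every vertex can be carried to every other, so G is vertex-transitive.

Yes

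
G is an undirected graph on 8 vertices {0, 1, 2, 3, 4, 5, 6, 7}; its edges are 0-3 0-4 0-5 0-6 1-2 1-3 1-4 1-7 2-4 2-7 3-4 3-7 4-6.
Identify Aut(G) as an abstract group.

Degrees alone do not determine every vertex (e.g. 0 and 1 both have degree 4), but their neighbour-degree multisets differ: N(0) has degrees [1, 2, 4, 5] while N(1) has degrees [3, 3, 4, 5]. Repeating this refinement separates all vertices, so the only automorphism is the identity.

{e}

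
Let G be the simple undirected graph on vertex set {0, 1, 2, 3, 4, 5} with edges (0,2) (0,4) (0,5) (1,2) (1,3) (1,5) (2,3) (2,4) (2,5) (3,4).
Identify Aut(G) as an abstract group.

Vertex 2 is the unique vertex of degree 5; the remaining 5 vertices each have degree 3 and induce a cycle, so G is the wheel on 6 vertices with hub 2. With the hub fixed, the remaining symmetry is that of the rim cycle C_5, giving the dihedral group D_5.

the dihedral group of order 10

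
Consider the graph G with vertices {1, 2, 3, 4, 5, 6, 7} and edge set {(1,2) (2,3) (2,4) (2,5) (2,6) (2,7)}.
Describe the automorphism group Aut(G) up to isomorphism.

the symmetric group on 6 letters

Vertex 2 has degree 6 and every other vertex has degree 1, so G is the star K_{1,6} with centre 2. Any automorphism fixes the centre and permutes the 6 leaves freely, so Aut(G) ≅ S_6 of order 6! = 720.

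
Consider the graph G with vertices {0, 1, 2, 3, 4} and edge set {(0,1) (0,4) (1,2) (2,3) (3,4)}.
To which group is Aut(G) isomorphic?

the dihedral group of order 10

Every vertex has degree 2 and the graph is connected, so G is the 5-cycle C_5. C_5 has 5 rotations and 5 reflections, so Aut(C_5) ≅ D_5 of order 10.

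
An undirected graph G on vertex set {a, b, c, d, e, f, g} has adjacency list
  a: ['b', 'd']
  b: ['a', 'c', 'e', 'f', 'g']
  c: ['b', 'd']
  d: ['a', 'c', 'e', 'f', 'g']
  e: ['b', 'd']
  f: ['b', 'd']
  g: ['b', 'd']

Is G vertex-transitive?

No

Automorphisms preserve degree, but G has vertices of degree 2 and vertices of degree 5; no automorphism maps one to the other, so G is not vertex-transitive.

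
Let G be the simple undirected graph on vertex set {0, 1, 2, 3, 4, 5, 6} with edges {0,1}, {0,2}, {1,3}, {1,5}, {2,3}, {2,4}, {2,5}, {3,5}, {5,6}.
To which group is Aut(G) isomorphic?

The degree sequence is [2, 3, 4, 3, 1, 4, 1]. Checking the degree-preserving permutations of the vertex set shows that none except the identity preserves every edge, so Aut(G) is trivial.

1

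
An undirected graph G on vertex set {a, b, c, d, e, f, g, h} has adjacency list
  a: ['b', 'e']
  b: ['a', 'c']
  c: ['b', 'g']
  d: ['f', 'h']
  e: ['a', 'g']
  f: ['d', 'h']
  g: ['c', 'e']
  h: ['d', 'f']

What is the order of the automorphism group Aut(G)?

G has two connected components, {a, b, c, e, g} and {d, f, h}; each is 2-regular, so G = C_5 ⊔ C_3. The components are non-isomorphic (different sizes), so Aut(G) = Aut(C_3) × Aut(C_5) = D_3 × D_5 of order 6·10 = 60.

60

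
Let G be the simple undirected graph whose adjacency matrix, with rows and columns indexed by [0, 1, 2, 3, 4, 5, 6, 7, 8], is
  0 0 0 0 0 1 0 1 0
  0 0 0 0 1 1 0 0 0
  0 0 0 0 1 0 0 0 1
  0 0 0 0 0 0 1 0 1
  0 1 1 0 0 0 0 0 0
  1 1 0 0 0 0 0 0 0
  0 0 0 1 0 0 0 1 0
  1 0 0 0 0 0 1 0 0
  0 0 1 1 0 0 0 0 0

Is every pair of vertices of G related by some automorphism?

Yes

Every vertex has degree 2 and the graph is connected, so G is the 9-cycle C_9. C_9 has 9 rotations and 9 reflections, so Aut(C_9) ≅ D_9 of order 18. This group acts transitively on the 9 vertices.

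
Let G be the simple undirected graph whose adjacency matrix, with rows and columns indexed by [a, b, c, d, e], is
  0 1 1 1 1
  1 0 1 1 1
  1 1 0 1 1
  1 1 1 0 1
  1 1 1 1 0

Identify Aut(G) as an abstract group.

the symmetric group on 5 letters

Every vertex has degree 4, so G is the complete graph K_5. Any permutation of the 5 vertices preserves K_5, so Aut(K_5) = S_5 of order 5! = 120.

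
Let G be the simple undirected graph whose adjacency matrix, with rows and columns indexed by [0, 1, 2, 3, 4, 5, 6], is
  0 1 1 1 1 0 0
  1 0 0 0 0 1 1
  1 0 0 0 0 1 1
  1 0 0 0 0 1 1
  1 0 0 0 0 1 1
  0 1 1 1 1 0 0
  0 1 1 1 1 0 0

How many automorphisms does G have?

The vertices split by degree into {0, 5, 6} (degree 4) and {1, 2, 3, 4} (degree 3); every edge runs between the two parts, so G is the complete bipartite graph K_{3,4}. The parts have unequal sizes, so no automorphism swaps them; each part is permuted independently, giving S_4 × S_3 of order 4!·3! = 144.

144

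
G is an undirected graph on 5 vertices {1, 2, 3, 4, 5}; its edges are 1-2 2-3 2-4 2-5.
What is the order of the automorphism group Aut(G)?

Vertex 2 has degree 4 and every other vertex has degree 1, so G is the star K_{1,4} with centre 2. Any automorphism fixes the centre and permutes the 4 leaves freely, so Aut(G) ≅ S_4 of order 4! = 24.

24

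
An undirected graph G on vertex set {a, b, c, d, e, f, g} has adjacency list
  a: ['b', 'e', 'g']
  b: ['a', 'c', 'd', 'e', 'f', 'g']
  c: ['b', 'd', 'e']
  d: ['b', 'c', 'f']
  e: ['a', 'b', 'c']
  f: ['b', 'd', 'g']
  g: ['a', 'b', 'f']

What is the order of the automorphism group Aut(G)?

12

Vertex b is the unique vertex of degree 6; the remaining 6 vertices each have degree 3 and induce a cycle, so G is the wheel on 7 vertices with hub b. With the hub fixed, the remaining symmetry is that of the rim cycle C_6, giving the dihedral group D_6.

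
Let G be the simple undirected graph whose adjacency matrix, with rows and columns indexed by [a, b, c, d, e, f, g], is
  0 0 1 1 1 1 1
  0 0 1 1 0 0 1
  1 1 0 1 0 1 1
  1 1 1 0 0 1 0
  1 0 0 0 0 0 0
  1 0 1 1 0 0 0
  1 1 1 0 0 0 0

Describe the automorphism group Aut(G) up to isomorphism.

the trivial group

Degrees alone do not determine every vertex (e.g. a and c both have degree 5), but their neighbour-degree multisets differ: N(a) has degrees [1, 3, 3, 4, 5] while N(c) has degrees [3, 3, 3, 4, 5]. Repeating this refinement separates all vertices, so the only automorphism is the identity.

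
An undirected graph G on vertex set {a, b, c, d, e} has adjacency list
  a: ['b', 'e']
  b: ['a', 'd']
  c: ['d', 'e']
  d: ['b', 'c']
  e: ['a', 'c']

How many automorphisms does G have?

Every vertex has degree 2 and the graph is connected, so G is the 5-cycle C_5. C_5 has 5 rotations and 5 reflections, so Aut(C_5) ≅ D_5 of order 10.

10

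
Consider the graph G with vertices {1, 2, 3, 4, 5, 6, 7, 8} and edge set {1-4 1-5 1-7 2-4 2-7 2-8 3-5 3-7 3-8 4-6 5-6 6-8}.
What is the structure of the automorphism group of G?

G is 3-regular and bipartite on 2^3 = 8 vertices with girth 4; it is the hypercube graph Q_3. Aut(Q_3) consists of the signed permutations of the 3 coordinate axes: 3! permutations times 2^3 sign flips, so |Aut| = 2^3·3! = 48.

Z_2^3 ⋊ S_3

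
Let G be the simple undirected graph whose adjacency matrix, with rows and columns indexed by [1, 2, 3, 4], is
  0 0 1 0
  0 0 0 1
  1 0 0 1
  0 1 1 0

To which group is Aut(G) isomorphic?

the cyclic group of order 2

The degree sequence is [1, 1, 2, 2]; the two degree-1 vertices 1 and 2 are the ends of a path, so G = P_4. The only nontrivial automorphism of a path is the end-to-end reflection, so Aut(G) ≅ Z_2.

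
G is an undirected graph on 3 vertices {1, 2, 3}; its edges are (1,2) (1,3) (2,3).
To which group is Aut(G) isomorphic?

S_3

Every vertex has degree 2, so G is the complete graph K_3. Every bijection on the vertex set is an automorphism of K_3; hence Aut(K_3) ≅ S_3, order 6.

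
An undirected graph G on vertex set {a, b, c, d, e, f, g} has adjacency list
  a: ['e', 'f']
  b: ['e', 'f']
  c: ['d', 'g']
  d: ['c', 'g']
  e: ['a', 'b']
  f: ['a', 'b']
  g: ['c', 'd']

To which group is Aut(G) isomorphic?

D_4 × D_3

G has two connected components, {a, b, e, f} and {c, d, g}; each is 2-regular, so G = C_4 ⊔ C_3. The components are non-isomorphic (different sizes), so Aut(G) = Aut(C_4) × Aut(C_3) = D_4 × D_3 of order 8·6 = 48.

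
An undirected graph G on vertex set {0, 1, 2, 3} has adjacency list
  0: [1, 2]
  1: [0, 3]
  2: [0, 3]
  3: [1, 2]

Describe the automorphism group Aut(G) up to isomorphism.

(S_2 × S_2) ⋊ Z_2

G is 2-regular and bipartite with parts {0, 3} and {1, 2} (each part is independent and every cross-pair is an edge), so G = K_{2,2}. Aut(K_{2,2}) is the wreath product S_2 ≀ Z_2: permute within each part, then optionally swap the parts; |Aut| = 2·(2!)² = 8.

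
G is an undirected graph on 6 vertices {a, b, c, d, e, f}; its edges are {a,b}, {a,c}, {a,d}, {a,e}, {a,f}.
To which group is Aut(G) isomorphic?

Vertex a has degree 5 and every other vertex has degree 1, so G is the star K_{1,5} with centre a. Any automorphism fixes the centre and permutes the 5 leaves freely, so Aut(G) ≅ S_5 of order 5! = 120.

the symmetric group on 5 letters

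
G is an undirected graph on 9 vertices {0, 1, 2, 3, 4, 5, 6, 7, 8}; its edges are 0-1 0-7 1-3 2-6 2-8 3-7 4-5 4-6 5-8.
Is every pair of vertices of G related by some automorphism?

G has two connected components, {2, 4, 5, 6, 8} and {0, 1, 3, 7}; each is 2-regular, so G = C_5 ⊔ C_4. The orbit of 0 under Aut(G) is {0, 1, 3, 7}, which does not contain 2, so G is not vertex-transitive.

No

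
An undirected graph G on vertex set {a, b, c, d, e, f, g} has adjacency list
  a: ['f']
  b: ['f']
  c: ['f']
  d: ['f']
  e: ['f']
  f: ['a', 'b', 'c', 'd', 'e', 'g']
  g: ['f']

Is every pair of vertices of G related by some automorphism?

Vertex f is the only vertex of degree 6, so every automorphism fixes it; G is not vertex-transitive.

No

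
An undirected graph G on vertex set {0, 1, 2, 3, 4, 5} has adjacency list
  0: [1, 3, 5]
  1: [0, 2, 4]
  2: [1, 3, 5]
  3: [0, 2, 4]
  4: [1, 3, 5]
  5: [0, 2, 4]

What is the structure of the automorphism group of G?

G is 3-regular and bipartite with parts {0, 2, 4} and {1, 3, 5} (each part is independent and every cross-pair is an edge), so G = K_{3,3}. Each part can be permuted independently (S_3 × S_3) and the two equal-size parts can also be swapped, giving (S_3 × S_3) ⋊ Z_2 of order 2·(3!)² = 72.

(S_3 × S_3) ⋊ Z_2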